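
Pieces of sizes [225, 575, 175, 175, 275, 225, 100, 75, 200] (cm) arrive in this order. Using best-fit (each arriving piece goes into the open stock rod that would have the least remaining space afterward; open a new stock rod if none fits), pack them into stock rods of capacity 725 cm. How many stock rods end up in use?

  225 → stock rod 1 (new)  [load 225/725]
  575 → stock rod 2 (new)  [load 575/725]
  175 → stock rod 1  [load 400/725]
  175 → stock rod 1  [load 575/725]
  275 → stock rod 3 (new)  [load 275/725]
  225 → stock rod 3  [load 500/725]
  100 → stock rod 1  [load 675/725]
  75 → stock rod 2  [load 650/725]
  200 → stock rod 3  [load 700/725]
3 stock rods opened.

3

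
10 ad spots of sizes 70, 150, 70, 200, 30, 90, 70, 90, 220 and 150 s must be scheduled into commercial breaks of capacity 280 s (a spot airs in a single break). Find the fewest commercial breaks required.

5

Total = 220 + 200 + 150 + 150 + 90 + 90 + 70 + 70 + 70 + 30 = 1140 s.
Lower bound: ⌈1140/280⌉ = 5 commercial breaks.
A packing using 5 commercial breaks:
  break 1: 220 + 30 = 250
  break 2: 200 + 70 = 270
  break 3: 150 + 90 = 240
  break 4: 150 + 90 = 240
  break 5: 70 + 70 = 140
This matches the lower bound, so 5 is optimal.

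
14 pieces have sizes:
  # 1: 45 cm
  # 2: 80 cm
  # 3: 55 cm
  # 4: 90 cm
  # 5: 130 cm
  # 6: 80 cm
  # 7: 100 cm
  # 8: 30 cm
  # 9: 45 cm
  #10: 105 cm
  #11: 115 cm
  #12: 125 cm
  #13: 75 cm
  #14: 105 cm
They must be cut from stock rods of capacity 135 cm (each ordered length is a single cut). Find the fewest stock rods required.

Total = 130 + 125 + 115 + 105 + 105 + 100 + 90 + 80 + 80 + 75 + 55 + 45 + 45 + 30 = 1180 cm.
Lower bound: ⌈1180/135⌉ = 9 stock rods.
Also, 10 pieces each exceed 135/2 cm, and no two of those can share a stock rod, so at least 10 stock rods are needed.
A packing using 10 stock rods:
  stock rod 1: 130 = 130
  stock rod 2: 125 = 125
  stock rod 3: 115 = 115
  stock rod 4: 105 + 30 = 135
  stock rod 5: 105 = 105
  stock rod 6: 100 = 100
  stock rod 7: 90 + 45 = 135
  stock rod 8: 80 + 55 = 135
  stock rod 9: 80 + 45 = 125
  stock rod 10: 75 = 75
This matches the lower bound, so 10 is optimal.

10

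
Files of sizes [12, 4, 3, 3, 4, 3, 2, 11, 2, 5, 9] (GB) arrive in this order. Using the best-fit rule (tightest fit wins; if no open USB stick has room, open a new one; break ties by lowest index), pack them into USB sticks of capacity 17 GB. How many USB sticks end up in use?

4

  12 → USB stick 1 (new)  [load 12/17]
  4 → USB stick 1  [load 16/17]
  3 → USB stick 2 (new)  [load 3/17]
  3 → USB stick 2  [load 6/17]
  4 → USB stick 2  [load 10/17]
  3 → USB stick 2  [load 13/17]
  2 → USB stick 2  [load 15/17]
  11 → USB stick 3 (new)  [load 11/17]
  2 → USB stick 2  [load 17/17]
  5 → USB stick 3  [load 16/17]
  9 → USB stick 4 (new)  [load 9/17]
4 USB sticks opened.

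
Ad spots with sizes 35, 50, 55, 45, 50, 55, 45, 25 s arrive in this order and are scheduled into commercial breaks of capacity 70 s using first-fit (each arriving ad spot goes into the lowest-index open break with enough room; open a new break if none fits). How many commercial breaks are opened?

7

  35 → break 1 (new)  [load 35/70]
  50 → break 2 (new)  [load 50/70]
  55 → break 3 (new)  [load 55/70]
  45 → break 4 (new)  [load 45/70]
  50 → break 5 (new)  [load 50/70]
  55 → break 6 (new)  [load 55/70]
  45 → break 7 (new)  [load 45/70]
  25 → break 1  [load 60/70]
7 commercial breaks opened.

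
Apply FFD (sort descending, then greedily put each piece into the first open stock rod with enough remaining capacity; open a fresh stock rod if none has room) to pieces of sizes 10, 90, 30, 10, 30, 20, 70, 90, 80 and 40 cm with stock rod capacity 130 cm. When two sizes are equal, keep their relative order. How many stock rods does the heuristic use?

4

Sorted descending: 90, 90, 80, 70, 40, 30, 30, 20, 10, 10.
  90 → stock rod 1 (new)  [load 90/130]
  90 → stock rod 2 (new)  [load 90/130]
  80 → stock rod 3 (new)  [load 80/130]
  70 → stock rod 4 (new)  [load 70/130]
  40 → stock rod 1  [load 130/130]
  30 → stock rod 2  [load 120/130]
  30 → stock rod 3  [load 110/130]
  20 → stock rod 3  [load 130/130]
  10 → stock rod 2  [load 130/130]
  10 → stock rod 4  [load 80/130]
4 stock rods opened.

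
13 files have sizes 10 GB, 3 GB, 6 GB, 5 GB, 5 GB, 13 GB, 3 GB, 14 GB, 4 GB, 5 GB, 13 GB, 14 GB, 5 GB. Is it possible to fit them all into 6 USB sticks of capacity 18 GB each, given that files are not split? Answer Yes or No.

Yes

A valid assignment using 6 USB sticks:
  USB stick 1: 14 + 4 = 18
  USB stick 2: 14 + 3 = 17
  USB stick 3: 13 + 5 = 18
  USB stick 4: 13 + 5 = 18
  USB stick 5: 10 + 6 = 16
  USB stick 6: 5 + 5 + 3 = 13
Every load is within 18 GB, so 6 USB sticks suffice.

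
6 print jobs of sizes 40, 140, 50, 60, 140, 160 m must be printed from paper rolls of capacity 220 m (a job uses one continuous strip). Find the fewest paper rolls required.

3

Total = 160 + 140 + 140 + 60 + 50 + 40 = 590 m.
Lower bound: ⌈590/220⌉ = 3 paper rolls.
A packing using 3 paper rolls:
  roll 1: 160 + 60 = 220
  roll 2: 140 + 50 = 190
  roll 3: 140 + 40 = 180
This matches the lower bound, so 3 is optimal.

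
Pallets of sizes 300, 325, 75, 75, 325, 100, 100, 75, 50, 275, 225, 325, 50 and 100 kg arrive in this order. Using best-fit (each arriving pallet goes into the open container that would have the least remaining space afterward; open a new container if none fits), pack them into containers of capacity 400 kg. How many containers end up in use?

7

  300 → container 1 (new)  [load 300/400]
  325 → container 2 (new)  [load 325/400]
  75 → container 2  [load 400/400]
  75 → container 1  [load 375/400]
  325 → container 3 (new)  [load 325/400]
  100 → container 4 (new)  [load 100/400]
  100 → container 4  [load 200/400]
  75 → container 3  [load 400/400]
  50 → container 4  [load 250/400]
  275 → container 5 (new)  [load 275/400]
  225 → container 6 (new)  [load 225/400]
  325 → container 7 (new)  [load 325/400]
  50 → container 7  [load 375/400]
  100 → container 5  [load 375/400]
7 containers opened.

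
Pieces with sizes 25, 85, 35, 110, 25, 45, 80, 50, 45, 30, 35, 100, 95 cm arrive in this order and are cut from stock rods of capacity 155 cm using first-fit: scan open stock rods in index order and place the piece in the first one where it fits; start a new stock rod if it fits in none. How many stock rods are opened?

6

  25 → stock rod 1 (new)  [load 25/155]
  85 → stock rod 1  [load 110/155]
  35 → stock rod 1  [load 145/155]
  110 → stock rod 2 (new)  [load 110/155]
  25 → stock rod 2  [load 135/155]
  45 → stock rod 3 (new)  [load 45/155]
  80 → stock rod 3  [load 125/155]
  50 → stock rod 4 (new)  [load 50/155]
  45 → stock rod 4  [load 95/155]
  30 → stock rod 3  [load 155/155]
  35 → stock rod 4  [load 130/155]
  100 → stock rod 5 (new)  [load 100/155]
  95 → stock rod 6 (new)  [load 95/155]
6 stock rods opened.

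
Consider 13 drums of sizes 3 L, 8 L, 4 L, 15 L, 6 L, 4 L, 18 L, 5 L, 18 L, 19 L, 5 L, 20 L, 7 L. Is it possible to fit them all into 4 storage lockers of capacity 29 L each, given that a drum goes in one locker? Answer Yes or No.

Total = 132 L; ⌈132/29⌉ = 5.
At least 5 storage lockers are required, but only 4 are allowed.

No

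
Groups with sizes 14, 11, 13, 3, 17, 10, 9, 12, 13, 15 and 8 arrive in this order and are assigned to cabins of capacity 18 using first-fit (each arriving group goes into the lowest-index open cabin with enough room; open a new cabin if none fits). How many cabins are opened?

  14 → cabin 1 (new)  [load 14/18]
  11 → cabin 2 (new)  [load 11/18]
  13 → cabin 3 (new)  [load 13/18]
  3 → cabin 1  [load 17/18]
  17 → cabin 4 (new)  [load 17/18]
  10 → cabin 5 (new)  [load 10/18]
  9 → cabin 6 (new)  [load 9/18]
  12 → cabin 7 (new)  [load 12/18]
  13 → cabin 8 (new)  [load 13/18]
  15 → cabin 9 (new)  [load 15/18]
  8 → cabin 5  [load 18/18]
9 cabins opened.

9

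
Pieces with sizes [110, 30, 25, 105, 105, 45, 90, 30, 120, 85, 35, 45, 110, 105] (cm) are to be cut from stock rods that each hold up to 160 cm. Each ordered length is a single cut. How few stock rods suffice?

8

Total = 120 + 110 + 110 + 105 + 105 + 105 + 90 + 85 + 45 + 45 + 35 + 30 + 30 + 25 = 1040 cm.
Lower bound: ⌈1040/160⌉ = 7 stock rods.
Also, 8 pieces each exceed 80 cm, and no two of those can share a stock rod, so at least 8 stock rods are needed.
A packing using 8 stock rods:
  stock rod 1: 120 + 35 = 155
  stock rod 2: 110 + 45 = 155
  stock rod 3: 110 + 45 = 155
  stock rod 4: 105 + 30 + 25 = 160
  stock rod 5: 105 + 30 = 135
  stock rod 6: 105 = 105
  stock rod 7: 90 = 90
  stock rod 8: 85 = 85
This matches the lower bound, so 8 is optimal.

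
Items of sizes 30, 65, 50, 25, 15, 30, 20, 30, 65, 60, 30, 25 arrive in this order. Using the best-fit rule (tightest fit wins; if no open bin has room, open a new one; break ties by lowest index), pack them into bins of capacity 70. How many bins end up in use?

7

  30 → bin 1 (new)  [load 30/70]
  65 → bin 2 (new)  [load 65/70]
  50 → bin 3 (new)  [load 50/70]
  25 → bin 1  [load 55/70]
  15 → bin 1  [load 70/70]
  30 → bin 4 (new)  [load 30/70]
  20 → bin 3  [load 70/70]
  30 → bin 4  [load 60/70]
  65 → bin 5 (new)  [load 65/70]
  60 → bin 6 (new)  [load 60/70]
  30 → bin 7 (new)  [load 30/70]
  25 → bin 7  [load 55/70]
7 bins opened.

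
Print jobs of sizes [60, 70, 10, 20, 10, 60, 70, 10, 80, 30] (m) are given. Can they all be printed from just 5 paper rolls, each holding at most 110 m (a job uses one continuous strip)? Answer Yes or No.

Yes

A valid assignment using 5 paper rolls:
  roll 1: 80 + 30 = 110
  roll 2: 70 + 20 + 10 + 10 = 110
  roll 3: 70 + 10 = 80
  roll 4: 60 = 60
  roll 5: 60 = 60
Every load is within 110 m, so 5 paper rolls suffice.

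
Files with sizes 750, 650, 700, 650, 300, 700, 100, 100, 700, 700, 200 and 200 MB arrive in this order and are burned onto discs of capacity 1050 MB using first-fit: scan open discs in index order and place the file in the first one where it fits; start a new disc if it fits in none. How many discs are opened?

  750 → disc 1 (new)  [load 750/1050]
  650 → disc 2 (new)  [load 650/1050]
  700 → disc 3 (new)  [load 700/1050]
  650 → disc 4 (new)  [load 650/1050]
  300 → disc 1  [load 1050/1050]
  700 → disc 5 (new)  [load 700/1050]
  100 → disc 2  [load 750/1050]
  100 → disc 2  [load 850/1050]
  700 → disc 6 (new)  [load 700/1050]
  700 → disc 7 (new)  [load 700/1050]
  200 → disc 2  [load 1050/1050]
  200 → disc 3  [load 900/1050]
7 discs opened.

7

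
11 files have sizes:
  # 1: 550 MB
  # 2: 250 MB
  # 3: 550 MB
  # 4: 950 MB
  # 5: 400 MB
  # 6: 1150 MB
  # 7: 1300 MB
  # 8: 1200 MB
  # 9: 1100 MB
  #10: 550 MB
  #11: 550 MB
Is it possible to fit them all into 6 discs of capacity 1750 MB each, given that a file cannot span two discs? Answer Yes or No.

A valid assignment using 5 discs:
  disc 1: 1300 + 400 = 1700
  disc 2: 1200 + 550 = 1750
  disc 3: 1150 + 550 = 1700
  disc 4: 1100 + 550 = 1650
  disc 5: 950 + 550 + 250 = 1750
That uses only 5 ≤ 6, so 6 discs are enough.

Yes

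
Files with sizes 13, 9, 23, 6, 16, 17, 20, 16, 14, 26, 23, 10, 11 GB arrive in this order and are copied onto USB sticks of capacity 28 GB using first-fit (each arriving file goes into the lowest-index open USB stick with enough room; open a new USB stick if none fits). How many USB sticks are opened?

9

  13 → USB stick 1 (new)  [load 13/28]
  9 → USB stick 1  [load 22/28]
  23 → USB stick 2 (new)  [load 23/28]
  6 → USB stick 1  [load 28/28]
  16 → USB stick 3 (new)  [load 16/28]
  17 → USB stick 4 (new)  [load 17/28]
  20 → USB stick 5 (new)  [load 20/28]
  16 → USB stick 6 (new)  [load 16/28]
  14 → USB stick 7 (new)  [load 14/28]
  26 → USB stick 8 (new)  [load 26/28]
  23 → USB stick 9 (new)  [load 23/28]
  10 → USB stick 3  [load 26/28]
  11 → USB stick 4  [load 28/28]
9 USB sticks opened.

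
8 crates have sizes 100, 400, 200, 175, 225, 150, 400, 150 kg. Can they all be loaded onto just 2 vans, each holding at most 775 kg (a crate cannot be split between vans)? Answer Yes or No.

Total = 1800 kg; ⌈1800/775⌉ = 3.
At least 3 vans are required, but only 2 are allowed.

No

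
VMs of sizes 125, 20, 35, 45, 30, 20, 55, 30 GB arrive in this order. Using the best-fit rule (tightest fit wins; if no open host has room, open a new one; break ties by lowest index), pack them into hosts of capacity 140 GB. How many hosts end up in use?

  125 → host 1 (new)  [load 125/140]
  20 → host 2 (new)  [load 20/140]
  35 → host 2  [load 55/140]
  45 → host 2  [load 100/140]
  30 → host 2  [load 130/140]
  20 → host 3 (new)  [load 20/140]
  55 → host 3  [load 75/140]
  30 → host 3  [load 105/140]
3 hosts opened.

3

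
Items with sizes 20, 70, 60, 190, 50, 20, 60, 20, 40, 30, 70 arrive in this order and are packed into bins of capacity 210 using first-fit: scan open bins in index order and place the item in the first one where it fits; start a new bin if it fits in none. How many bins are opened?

  20 → bin 1 (new)  [load 20/210]
  70 → bin 1  [load 90/210]
  60 → bin 1  [load 150/210]
  190 → bin 2 (new)  [load 190/210]
  50 → bin 1  [load 200/210]
  20 → bin 2  [load 210/210]
  60 → bin 3 (new)  [load 60/210]
  20 → bin 3  [load 80/210]
  40 → bin 3  [load 120/210]
  30 → bin 3  [load 150/210]
  70 → bin 4 (new)  [load 70/210]
4 bins opened.

4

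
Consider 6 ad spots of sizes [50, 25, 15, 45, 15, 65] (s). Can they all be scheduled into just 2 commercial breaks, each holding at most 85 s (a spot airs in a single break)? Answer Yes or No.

Total = 215 s; ⌈215/85⌉ = 3.
At least 3 commercial breaks are required, but only 2 are allowed.

No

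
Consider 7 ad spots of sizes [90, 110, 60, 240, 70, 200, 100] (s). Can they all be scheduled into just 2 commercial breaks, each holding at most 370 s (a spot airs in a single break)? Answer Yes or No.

Total = 870 s; ⌈870/370⌉ = 3.
At least 3 commercial breaks are required, but only 2 are allowed.

No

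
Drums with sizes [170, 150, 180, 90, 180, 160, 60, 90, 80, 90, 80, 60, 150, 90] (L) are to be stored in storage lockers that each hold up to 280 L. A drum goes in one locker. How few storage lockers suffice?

Total = 180 + 180 + 170 + 160 + 150 + 150 + 90 + 90 + 90 + 90 + 80 + 80 + 60 + 60 = 1630 L.
Lower bound: ⌈1630/280⌉ = 6 storage lockers.
A packing using 7 storage lockers:
  locker 1: 180 + 90 = 270
  locker 2: 180 + 90 = 270
  locker 3: 170 + 90 = 260
  locker 4: 160 + 90 = 250
  locker 5: 150 + 80 = 230
  locker 6: 150 + 80 = 230
  locker 7: 60 + 60 = 120
No arrangement into 6 storage lockers stays within capacity, so 7 is optimal.

7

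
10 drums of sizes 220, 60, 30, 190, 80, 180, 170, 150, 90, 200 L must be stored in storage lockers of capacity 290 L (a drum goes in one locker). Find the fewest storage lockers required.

Total = 220 + 200 + 190 + 180 + 170 + 150 + 90 + 80 + 60 + 30 = 1370 L.
Lower bound: ⌈1370/290⌉ = 5 storage lockers.
Also, 6 drums each exceed 145 L, and no two of those can share a locker, so at least 6 storage lockers are needed.
A packing using 6 storage lockers:
  locker 1: 220 + 60 = 280
  locker 2: 200 + 90 = 290
  locker 3: 190 + 80 = 270
  locker 4: 180 + 30 = 210
  locker 5: 170 = 170
  locker 6: 150 = 150
This matches the lower bound, so 6 is optimal.

6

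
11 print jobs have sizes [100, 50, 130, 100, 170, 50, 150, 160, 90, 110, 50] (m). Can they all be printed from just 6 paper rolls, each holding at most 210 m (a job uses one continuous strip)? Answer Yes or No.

A valid assignment using 6 paper rolls:
  roll 1: 170 = 170
  roll 2: 160 + 50 = 210
  roll 3: 150 + 50 = 200
  roll 4: 130 + 50 = 180
  roll 5: 110 + 100 = 210
  roll 6: 100 + 90 = 190
Every load is within 210 m, so 6 paper rolls suffice.

Yes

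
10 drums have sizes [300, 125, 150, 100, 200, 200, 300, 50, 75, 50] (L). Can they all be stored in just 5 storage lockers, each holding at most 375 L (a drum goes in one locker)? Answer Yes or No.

A valid assignment using 5 storage lockers:
  locker 1: 300 + 75 = 375
  locker 2: 300 + 50 = 350
  locker 3: 200 + 150 = 350
  locker 4: 200 + 125 + 50 = 375
  locker 5: 100 = 100
Every load is within 375 L, so 5 storage lockers suffice.

Yes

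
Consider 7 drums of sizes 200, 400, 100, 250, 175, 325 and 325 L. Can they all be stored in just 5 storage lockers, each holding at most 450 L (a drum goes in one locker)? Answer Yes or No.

Yes

A valid assignment using 5 storage lockers:
  locker 1: 400 = 400
  locker 2: 325 + 100 = 425
  locker 3: 325 = 325
  locker 4: 250 + 200 = 450
  locker 5: 175 = 175
Every load is within 450 L, so 5 storage lockers suffice.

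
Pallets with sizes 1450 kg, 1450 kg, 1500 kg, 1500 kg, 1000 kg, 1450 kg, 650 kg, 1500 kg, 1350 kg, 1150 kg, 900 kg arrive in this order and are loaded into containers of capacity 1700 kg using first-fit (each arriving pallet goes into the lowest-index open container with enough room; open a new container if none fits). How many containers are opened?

10

  1450 → container 1 (new)  [load 1450/1700]
  1450 → container 2 (new)  [load 1450/1700]
  1500 → container 3 (new)  [load 1500/1700]
  1500 → container 4 (new)  [load 1500/1700]
  1000 → container 5 (new)  [load 1000/1700]
  1450 → container 6 (new)  [load 1450/1700]
  650 → container 5  [load 1650/1700]
  1500 → container 7 (new)  [load 1500/1700]
  1350 → container 8 (new)  [load 1350/1700]
  1150 → container 9 (new)  [load 1150/1700]
  900 → container 10 (new)  [load 900/1700]
10 containers opened.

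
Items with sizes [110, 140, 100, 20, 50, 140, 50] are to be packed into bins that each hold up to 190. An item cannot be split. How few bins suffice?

4

Total = 140 + 140 + 110 + 100 + 50 + 50 + 20 = 610.
Lower bound: ⌈610/190⌉ = 4 bins.
A packing using 4 bins:
  bin 1: 140 + 50 = 190
  bin 2: 140 + 50 = 190
  bin 3: 110 + 20 = 130
  bin 4: 100 = 100
This matches the lower bound, so 4 is optimal.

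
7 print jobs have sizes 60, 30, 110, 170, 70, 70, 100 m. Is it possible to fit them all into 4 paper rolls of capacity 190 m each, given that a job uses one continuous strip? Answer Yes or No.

Yes

A valid assignment using 4 paper rolls:
  roll 1: 170 = 170
  roll 2: 110 + 70 = 180
  roll 3: 100 + 70 = 170
  roll 4: 60 + 30 = 90
Every load is within 190 m, so 4 paper rolls suffice.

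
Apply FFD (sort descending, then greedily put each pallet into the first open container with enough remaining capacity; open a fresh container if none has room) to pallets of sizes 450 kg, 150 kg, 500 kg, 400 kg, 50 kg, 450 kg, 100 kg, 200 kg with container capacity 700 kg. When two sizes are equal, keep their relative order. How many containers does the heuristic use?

Sorted descending: 500, 450, 450, 400, 200, 150, 100, 50.
  500 → container 1 (new)  [load 500/700]
  450 → container 2 (new)  [load 450/700]
  450 → container 3 (new)  [load 450/700]
  400 → container 4 (new)  [load 400/700]
  200 → container 1  [load 700/700]
  150 → container 2  [load 600/700]
  100 → container 2  [load 700/700]
  50 → container 3  [load 500/700]
4 containers opened.

4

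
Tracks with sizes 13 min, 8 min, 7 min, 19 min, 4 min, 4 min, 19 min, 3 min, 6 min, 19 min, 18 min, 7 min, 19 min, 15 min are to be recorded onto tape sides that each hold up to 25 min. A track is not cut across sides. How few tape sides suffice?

Total = 19 + 19 + 19 + 19 + 18 + 15 + 13 + 8 + 7 + 7 + 6 + 4 + 4 + 3 = 161 min.
Lower bound: ⌈161/25⌉ = 7 tape sides.
A packing using 7 tape sides:
  side 1: 19 + 6 = 25
  side 2: 19 + 4 = 23
  side 3: 19 + 4 = 23
  side 4: 19 + 3 = 22
  side 5: 18 + 7 = 25
  side 6: 15 + 8 = 23
  side 7: 13 + 7 = 20
This matches the lower bound, so 7 is optimal.

7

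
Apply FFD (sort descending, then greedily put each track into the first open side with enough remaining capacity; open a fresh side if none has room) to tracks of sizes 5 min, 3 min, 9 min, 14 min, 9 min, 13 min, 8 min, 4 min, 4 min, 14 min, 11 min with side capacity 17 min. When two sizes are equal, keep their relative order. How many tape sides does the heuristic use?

Sorted descending: 14, 14, 13, 11, 9, 9, 8, 5, 4, 4, 3.
  14 → side 1 (new)  [load 14/17]
  14 → side 2 (new)  [load 14/17]
  13 → side 3 (new)  [load 13/17]
  11 → side 4 (new)  [load 11/17]
  9 → side 5 (new)  [load 9/17]
  9 → side 6 (new)  [load 9/17]
  8 → side 5  [load 17/17]
  5 → side 4  [load 16/17]
  4 → side 3  [load 17/17]
  4 → side 6  [load 13/17]
  3 → side 1  [load 17/17]
6 tape sides opened.

6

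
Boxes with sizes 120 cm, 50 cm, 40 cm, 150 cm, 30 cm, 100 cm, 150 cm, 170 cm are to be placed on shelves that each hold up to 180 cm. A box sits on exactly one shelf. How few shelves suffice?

Total = 170 + 150 + 150 + 120 + 100 + 50 + 40 + 30 = 810 cm.
Lower bound: ⌈810/180⌉ = 5 shelves.
A packing using 5 shelves:
  shelf 1: 170 = 170
  shelf 2: 150 + 30 = 180
  shelf 3: 150 = 150
  shelf 4: 120 + 50 = 170
  shelf 5: 100 + 40 = 140
This matches the lower bound, so 5 is optimal.

5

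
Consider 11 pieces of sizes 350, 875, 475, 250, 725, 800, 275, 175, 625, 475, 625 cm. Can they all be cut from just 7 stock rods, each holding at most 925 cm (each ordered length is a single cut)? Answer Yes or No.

A valid assignment using 7 stock rods:
  stock rod 1: 875 = 875
  stock rod 2: 800 = 800
  stock rod 3: 725 + 175 = 900
  stock rod 4: 625 + 275 = 900
  stock rod 5: 625 + 250 = 875
  stock rod 6: 475 + 350 = 825
  stock rod 7: 475 = 475
Every load is within 925 cm, so 7 stock rods suffice.

Yes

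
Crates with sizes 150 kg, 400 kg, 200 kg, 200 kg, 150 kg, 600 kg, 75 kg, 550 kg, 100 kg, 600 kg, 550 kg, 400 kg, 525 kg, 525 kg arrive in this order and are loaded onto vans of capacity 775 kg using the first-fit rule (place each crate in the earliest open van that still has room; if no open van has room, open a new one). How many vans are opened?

9

  150 → van 1 (new)  [load 150/775]
  400 → van 1  [load 550/775]
  200 → van 1  [load 750/775]
  200 → van 2 (new)  [load 200/775]
  150 → van 2  [load 350/775]
  600 → van 3 (new)  [load 600/775]
  75 → van 2  [load 425/775]
  550 → van 4 (new)  [load 550/775]
  100 → van 2  [load 525/775]
  600 → van 5 (new)  [load 600/775]
  550 → van 6 (new)  [load 550/775]
  400 → van 7 (new)  [load 400/775]
  525 → van 8 (new)  [load 525/775]
  525 → van 9 (new)  [load 525/775]
9 vans opened.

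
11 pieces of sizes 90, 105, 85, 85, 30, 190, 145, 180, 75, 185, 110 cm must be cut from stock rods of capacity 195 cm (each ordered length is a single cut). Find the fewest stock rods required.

7

Total = 190 + 185 + 180 + 145 + 110 + 105 + 90 + 85 + 85 + 75 + 30 = 1280 cm.
Lower bound: ⌈1280/195⌉ = 7 stock rods.
A packing using 7 stock rods:
  stock rod 1: 190 = 190
  stock rod 2: 185 = 185
  stock rod 3: 180 = 180
  stock rod 4: 145 + 30 = 175
  stock rod 5: 110 + 85 = 195
  stock rod 6: 105 + 90 = 195
  stock rod 7: 85 + 75 = 160
This matches the lower bound, so 7 is optimal.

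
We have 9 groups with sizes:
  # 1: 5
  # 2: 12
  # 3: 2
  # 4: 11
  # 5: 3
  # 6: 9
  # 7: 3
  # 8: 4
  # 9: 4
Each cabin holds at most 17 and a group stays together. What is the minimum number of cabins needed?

4

Total = 12 + 11 + 9 + 5 + 4 + 4 + 3 + 3 + 2 = 53.
Lower bound: ⌈53/17⌉ = 4 cabins.
A packing using 4 cabins:
  cabin 1: 12 + 5 = 17
  cabin 2: 11 + 4 + 2 = 17
  cabin 3: 9 + 4 + 3 = 16
  cabin 4: 3 = 3
This matches the lower bound, so 4 is optimal.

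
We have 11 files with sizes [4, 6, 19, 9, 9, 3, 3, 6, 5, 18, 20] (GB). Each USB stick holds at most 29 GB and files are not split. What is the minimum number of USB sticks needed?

4

Total = 20 + 19 + 18 + 9 + 9 + 6 + 6 + 5 + 4 + 3 + 3 = 102 GB.
Lower bound: ⌈102/29⌉ = 4 USB sticks.
A packing using 4 USB sticks:
  USB stick 1: 20 + 9 = 29
  USB stick 2: 19 + 9 = 28
  USB stick 3: 18 + 6 + 5 = 29
  USB stick 4: 6 + 4 + 3 + 3 = 16
This matches the lower bound, so 4 is optimal.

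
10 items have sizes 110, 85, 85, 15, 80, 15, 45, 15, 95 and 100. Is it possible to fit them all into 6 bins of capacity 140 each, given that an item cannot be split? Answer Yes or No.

A valid assignment using 6 bins:
  bin 1: 110 + 15 + 15 = 140
  bin 2: 100 + 15 = 115
  bin 3: 95 + 45 = 140
  bin 4: 85 = 85
  bin 5: 85 = 85
  bin 6: 80 = 80
Every load is within 140, so 6 bins suffice.

Yes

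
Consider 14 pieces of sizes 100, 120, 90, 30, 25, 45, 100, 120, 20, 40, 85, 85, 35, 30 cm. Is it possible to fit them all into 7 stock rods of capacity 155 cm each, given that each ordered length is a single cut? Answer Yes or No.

Yes

A valid assignment using 7 stock rods:
  stock rod 1: 120 + 35 = 155
  stock rod 2: 120 + 30 = 150
  stock rod 3: 100 + 45 = 145
  stock rod 4: 100 + 40 = 140
  stock rod 5: 90 + 30 + 25 = 145
  stock rod 6: 85 + 20 = 105
  stock rod 7: 85 = 85
Every load is within 155 cm, so 7 stock rods suffice.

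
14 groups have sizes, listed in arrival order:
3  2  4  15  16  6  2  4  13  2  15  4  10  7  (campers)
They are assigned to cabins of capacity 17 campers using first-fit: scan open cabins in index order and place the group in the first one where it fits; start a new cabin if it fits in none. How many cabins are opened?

7

  3 → cabin 1 (new)  [load 3/17]
  2 → cabin 1  [load 5/17]
  4 → cabin 1  [load 9/17]
  15 → cabin 2 (new)  [load 15/17]
  16 → cabin 3 (new)  [load 16/17]
  6 → cabin 1  [load 15/17]
  2 → cabin 1  [load 17/17]
  4 → cabin 4 (new)  [load 4/17]
  13 → cabin 4  [load 17/17]
  2 → cabin 2  [load 17/17]
  15 → cabin 5 (new)  [load 15/17]
  4 → cabin 6 (new)  [load 4/17]
  10 → cabin 6  [load 14/17]
  7 → cabin 7 (new)  [load 7/17]
7 cabins opened.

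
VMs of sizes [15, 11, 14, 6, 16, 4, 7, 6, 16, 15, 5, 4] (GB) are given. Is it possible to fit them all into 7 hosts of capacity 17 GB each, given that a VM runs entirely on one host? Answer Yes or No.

No

Total = 119 GB; ⌈119/17⌉ = 7.
The bound of 7 does not rule out 7, but exhaustive search shows no assignment into 7 hosts of capacity 17 GB exists — the minimum is 8.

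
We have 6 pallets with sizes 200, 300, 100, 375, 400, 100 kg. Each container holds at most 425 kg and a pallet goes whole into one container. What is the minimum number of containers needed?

4

Total = 400 + 375 + 300 + 200 + 100 + 100 = 1475 kg.
Lower bound: ⌈1475/425⌉ = 4 containers.
A packing using 4 containers:
  container 1: 400 = 400
  container 2: 375 = 375
  container 3: 300 + 100 = 400
  container 4: 200 + 100 = 300
This matches the lower bound, so 4 is optimal.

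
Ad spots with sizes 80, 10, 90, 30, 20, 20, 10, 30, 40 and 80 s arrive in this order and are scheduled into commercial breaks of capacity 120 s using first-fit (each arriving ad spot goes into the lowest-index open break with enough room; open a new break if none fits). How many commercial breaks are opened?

  80 → break 1 (new)  [load 80/120]
  10 → break 1  [load 90/120]
  90 → break 2 (new)  [load 90/120]
  30 → break 1  [load 120/120]
  20 → break 2  [load 110/120]
  20 → break 3 (new)  [load 20/120]
  10 → break 2  [load 120/120]
  30 → break 3  [load 50/120]
  40 → break 3  [load 90/120]
  80 → break 4 (new)  [load 80/120]
4 commercial breaks opened.

4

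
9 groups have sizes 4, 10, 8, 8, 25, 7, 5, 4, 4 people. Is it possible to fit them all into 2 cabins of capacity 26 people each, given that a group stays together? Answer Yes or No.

Total = 75 people; ⌈75/26⌉ = 3.
At least 3 cabins are required, but only 2 are allowed.

No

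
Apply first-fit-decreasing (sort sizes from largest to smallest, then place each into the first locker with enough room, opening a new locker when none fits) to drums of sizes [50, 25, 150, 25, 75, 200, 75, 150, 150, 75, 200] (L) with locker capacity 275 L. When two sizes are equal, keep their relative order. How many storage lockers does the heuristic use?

Sorted descending: 200, 200, 150, 150, 150, 75, 75, 75, 50, 25, 25.
  200 → locker 1 (new)  [load 200/275]
  200 → locker 2 (new)  [load 200/275]
  150 → locker 3 (new)  [load 150/275]
  150 → locker 4 (new)  [load 150/275]
  150 → locker 5 (new)  [load 150/275]
  75 → locker 1  [load 275/275]
  75 → locker 2  [load 275/275]
  75 → locker 3  [load 225/275]
  50 → locker 3  [load 275/275]
  25 → locker 4  [load 175/275]
  25 → locker 4  [load 200/275]
5 storage lockers opened.

5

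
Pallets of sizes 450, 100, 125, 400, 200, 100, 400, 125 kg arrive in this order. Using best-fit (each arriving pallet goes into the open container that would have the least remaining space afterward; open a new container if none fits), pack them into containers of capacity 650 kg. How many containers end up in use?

  450 → container 1 (new)  [load 450/650]
  100 → container 1  [load 550/650]
  125 → container 2 (new)  [load 125/650]
  400 → container 2  [load 525/650]
  200 → container 3 (new)  [load 200/650]
  100 → container 1  [load 650/650]
  400 → container 3  [load 600/650]
  125 → container 2  [load 650/650]
3 containers opened.

3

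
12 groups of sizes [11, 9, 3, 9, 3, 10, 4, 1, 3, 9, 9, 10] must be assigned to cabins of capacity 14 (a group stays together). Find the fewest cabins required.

7

Total = 11 + 10 + 10 + 9 + 9 + 9 + 9 + 4 + 3 + 3 + 3 + 1 = 81.
Lower bound: ⌈81/14⌉ = 6 cabins.
Also, 7 groups each exceed 7, and no two of those can share a cabin, so at least 7 cabins are needed.
A packing using 7 cabins:
  cabin 1: 11 + 3 = 14
  cabin 2: 10 + 4 = 14
  cabin 3: 10 + 3 + 1 = 14
  cabin 4: 9 + 3 = 12
  cabin 5: 9 = 9
  cabin 6: 9 = 9
  cabin 7: 9 = 9
This matches the lower bound, so 7 is optimal.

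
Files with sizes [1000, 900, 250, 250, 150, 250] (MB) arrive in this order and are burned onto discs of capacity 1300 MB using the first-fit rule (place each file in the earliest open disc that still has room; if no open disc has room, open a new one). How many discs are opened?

3

  1000 → disc 1 (new)  [load 1000/1300]
  900 → disc 2 (new)  [load 900/1300]
  250 → disc 1  [load 1250/1300]
  250 → disc 2  [load 1150/1300]
  150 → disc 2  [load 1300/1300]
  250 → disc 3 (new)  [load 250/1300]
3 discs opened.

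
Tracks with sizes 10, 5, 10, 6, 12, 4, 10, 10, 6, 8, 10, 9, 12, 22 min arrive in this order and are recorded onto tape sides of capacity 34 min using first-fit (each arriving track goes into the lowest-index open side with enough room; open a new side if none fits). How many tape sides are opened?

5

  10 → side 1 (new)  [load 10/34]
  5 → side 1  [load 15/34]
  10 → side 1  [load 25/34]
  6 → side 1  [load 31/34]
  12 → side 2 (new)  [load 12/34]
  4 → side 2  [load 16/34]
  10 → side 2  [load 26/34]
  10 → side 3 (new)  [load 10/34]
  6 → side 2  [load 32/34]
  8 → side 3  [load 18/34]
  10 → side 3  [load 28/34]
  9 → side 4 (new)  [load 9/34]
  12 → side 4  [load 21/34]
  22 → side 5 (new)  [load 22/34]
5 tape sides opened.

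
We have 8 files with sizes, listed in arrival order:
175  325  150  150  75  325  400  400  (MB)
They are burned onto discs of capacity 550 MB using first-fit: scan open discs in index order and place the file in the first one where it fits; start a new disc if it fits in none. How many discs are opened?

  175 → disc 1 (new)  [load 175/550]
  325 → disc 1  [load 500/550]
  150 → disc 2 (new)  [load 150/550]
  150 → disc 2  [load 300/550]
  75 → disc 2  [load 375/550]
  325 → disc 3 (new)  [load 325/550]
  400 → disc 4 (new)  [load 400/550]
  400 → disc 5 (new)  [load 400/550]
5 discs opened.

5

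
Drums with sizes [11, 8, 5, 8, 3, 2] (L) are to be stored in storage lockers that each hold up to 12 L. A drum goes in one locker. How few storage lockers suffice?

Total = 11 + 8 + 8 + 5 + 3 + 2 = 37 L.
Lower bound: ⌈37/12⌉ = 4 storage lockers.
A packing using 4 storage lockers:
  locker 1: 11 = 11
  locker 2: 8 + 3 = 11
  locker 3: 8 + 2 = 10
  locker 4: 5 = 5
This matches the lower bound, so 4 is optimal.

4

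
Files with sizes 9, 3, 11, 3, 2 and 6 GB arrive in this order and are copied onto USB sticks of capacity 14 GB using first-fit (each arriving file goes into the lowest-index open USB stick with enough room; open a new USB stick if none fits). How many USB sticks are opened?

3

  9 → USB stick 1 (new)  [load 9/14]
  3 → USB stick 1  [load 12/14]
  11 → USB stick 2 (new)  [load 11/14]
  3 → USB stick 2  [load 14/14]
  2 → USB stick 1  [load 14/14]
  6 → USB stick 3 (new)  [load 6/14]
3 USB sticks opened.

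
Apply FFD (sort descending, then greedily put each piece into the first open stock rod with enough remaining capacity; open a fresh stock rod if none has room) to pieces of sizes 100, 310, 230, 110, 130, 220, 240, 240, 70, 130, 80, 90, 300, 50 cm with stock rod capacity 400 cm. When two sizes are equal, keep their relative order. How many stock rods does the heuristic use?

Sorted descending: 310, 300, 240, 240, 230, 220, 130, 130, 110, 100, 90, 80, 70, 50.
  310 → stock rod 1 (new)  [load 310/400]
  300 → stock rod 2 (new)  [load 300/400]
  240 → stock rod 3 (new)  [load 240/400]
  240 → stock rod 4 (new)  [load 240/400]
  230 → stock rod 5 (new)  [load 230/400]
  220 → stock rod 6 (new)  [load 220/400]
  130 → stock rod 3  [load 370/400]
  130 → stock rod 4  [load 370/400]
  110 → stock rod 5  [load 340/400]
  100 → stock rod 2  [load 400/400]
  90 → stock rod 1  [load 400/400]
  80 → stock rod 6  [load 300/400]
  70 → stock rod 6  [load 370/400]
  50 → stock rod 5  [load 390/400]
6 stock rods opened.

6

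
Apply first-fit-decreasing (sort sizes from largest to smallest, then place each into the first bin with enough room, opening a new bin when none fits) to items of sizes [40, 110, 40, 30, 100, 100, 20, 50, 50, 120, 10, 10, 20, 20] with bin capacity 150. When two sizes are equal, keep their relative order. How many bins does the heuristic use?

Sorted descending: 120, 110, 100, 100, 50, 50, 40, 40, 30, 20, 20, 20, 10, 10.
  120 → bin 1 (new)  [load 120/150]
  110 → bin 2 (new)  [load 110/150]
  100 → bin 3 (new)  [load 100/150]
  100 → bin 4 (new)  [load 100/150]
  50 → bin 3  [load 150/150]
  50 → bin 4  [load 150/150]
  40 → bin 2  [load 150/150]
  40 → bin 5 (new)  [load 40/150]
  30 → bin 1  [load 150/150]
  20 → bin 5  [load 60/150]
  20 → bin 5  [load 80/150]
  20 → bin 5  [load 100/150]
  10 → bin 5  [load 110/150]
  10 → bin 5  [load 120/150]
5 bins opened.

5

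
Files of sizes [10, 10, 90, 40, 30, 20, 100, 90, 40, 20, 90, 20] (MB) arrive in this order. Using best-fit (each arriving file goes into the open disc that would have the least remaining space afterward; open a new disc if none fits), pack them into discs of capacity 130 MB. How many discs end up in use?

  10 → disc 1 (new)  [load 10/130]
  10 → disc 1  [load 20/130]
  90 → disc 1  [load 110/130]
  40 → disc 2 (new)  [load 40/130]
  30 → disc 2  [load 70/130]
  20 → disc 1  [load 130/130]
  100 → disc 3 (new)  [load 100/130]
  90 → disc 4 (new)  [load 90/130]
  40 → disc 4  [load 130/130]
  20 → disc 3  [load 120/130]
  90 → disc 5 (new)  [load 90/130]
  20 → disc 5  [load 110/130]
5 discs opened.

5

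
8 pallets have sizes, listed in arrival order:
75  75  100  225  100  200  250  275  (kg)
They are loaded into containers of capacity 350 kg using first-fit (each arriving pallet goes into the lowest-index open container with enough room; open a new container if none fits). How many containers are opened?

  75 → container 1 (new)  [load 75/350]
  75 → container 1  [load 150/350]
  100 → container 1  [load 250/350]
  225 → container 2 (new)  [load 225/350]
  100 → container 1  [load 350/350]
  200 → container 3 (new)  [load 200/350]
  250 → container 4 (new)  [load 250/350]
  275 → container 5 (new)  [load 275/350]
5 containers opened.

5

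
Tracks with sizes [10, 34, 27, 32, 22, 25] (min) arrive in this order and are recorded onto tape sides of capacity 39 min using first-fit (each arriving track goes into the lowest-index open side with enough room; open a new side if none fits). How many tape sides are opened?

  10 → side 1 (new)  [load 10/39]
  34 → side 2 (new)  [load 34/39]
  27 → side 1  [load 37/39]
  32 → side 3 (new)  [load 32/39]
  22 → side 4 (new)  [load 22/39]
  25 → side 5 (new)  [load 25/39]
5 tape sides opened.

5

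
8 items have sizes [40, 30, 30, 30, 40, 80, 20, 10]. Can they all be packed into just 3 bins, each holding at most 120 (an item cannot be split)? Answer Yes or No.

Yes

A valid assignment using 3 bins:
  bin 1: 80 + 40 = 120
  bin 2: 40 + 30 + 30 + 20 = 120
  bin 3: 30 + 10 = 40
Every load is within 120, so 3 bins suffice.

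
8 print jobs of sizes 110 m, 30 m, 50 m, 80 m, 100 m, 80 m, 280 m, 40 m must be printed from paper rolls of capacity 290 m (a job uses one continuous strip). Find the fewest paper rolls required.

3

Total = 280 + 110 + 100 + 80 + 80 + 50 + 40 + 30 = 770 m.
Lower bound: ⌈770/290⌉ = 3 paper rolls.
A packing using 3 paper rolls:
  roll 1: 280 = 280
  roll 2: 110 + 100 + 80 = 290
  roll 3: 80 + 50 + 40 + 30 = 200
This matches the lower bound, so 3 is optimal.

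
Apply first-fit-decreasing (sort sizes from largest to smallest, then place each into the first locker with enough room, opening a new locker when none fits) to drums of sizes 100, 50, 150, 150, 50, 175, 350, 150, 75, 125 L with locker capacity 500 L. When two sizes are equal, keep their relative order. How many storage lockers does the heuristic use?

Sorted descending: 350, 175, 150, 150, 150, 125, 100, 75, 50, 50.
  350 → locker 1 (new)  [load 350/500]
  175 → locker 2 (new)  [load 175/500]
  150 → locker 1  [load 500/500]
  150 → locker 2  [load 325/500]
  150 → locker 2  [load 475/500]
  125 → locker 3 (new)  [load 125/500]
  100 → locker 3  [load 225/500]
  75 → locker 3  [load 300/500]
  50 → locker 3  [load 350/500]
  50 → locker 3  [load 400/500]
3 storage lockers opened.

3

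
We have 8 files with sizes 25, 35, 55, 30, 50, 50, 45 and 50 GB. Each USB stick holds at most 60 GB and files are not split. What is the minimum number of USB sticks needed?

7

Total = 55 + 50 + 50 + 50 + 45 + 35 + 30 + 25 = 340 GB.
Lower bound: ⌈340/60⌉ = 6 USB sticks.
A packing using 7 USB sticks:
  USB stick 1: 55 = 55
  USB stick 2: 50 = 50
  USB stick 3: 50 = 50
  USB stick 4: 50 = 50
  USB stick 5: 45 = 45
  USB stick 6: 35 + 25 = 60
  USB stick 7: 30 = 30
No arrangement into 6 USB sticks stays within capacity, so 7 is optimal.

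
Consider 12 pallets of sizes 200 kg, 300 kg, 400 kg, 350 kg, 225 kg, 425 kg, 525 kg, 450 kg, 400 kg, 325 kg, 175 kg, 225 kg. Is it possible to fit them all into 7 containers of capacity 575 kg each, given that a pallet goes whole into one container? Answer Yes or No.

Total = 4000 kg; ⌈4000/575⌉ = 7.
8 pallets each exceed half the capacity and cannot share a container, forcing at least 8 containers.
At least 8 containers are required, but only 7 are allowed.

No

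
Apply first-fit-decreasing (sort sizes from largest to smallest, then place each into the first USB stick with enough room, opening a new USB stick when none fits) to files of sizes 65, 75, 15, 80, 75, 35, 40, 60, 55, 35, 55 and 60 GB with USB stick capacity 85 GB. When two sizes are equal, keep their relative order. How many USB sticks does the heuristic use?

10

Sorted descending: 80, 75, 75, 65, 60, 60, 55, 55, 40, 35, 35, 15.
  80 → USB stick 1 (new)  [load 80/85]
  75 → USB stick 2 (new)  [load 75/85]
  75 → USB stick 3 (new)  [load 75/85]
  65 → USB stick 4 (new)  [load 65/85]
  60 → USB stick 5 (new)  [load 60/85]
  60 → USB stick 6 (new)  [load 60/85]
  55 → USB stick 7 (new)  [load 55/85]
  55 → USB stick 8 (new)  [load 55/85]
  40 → USB stick 9 (new)  [load 40/85]
  35 → USB stick 9  [load 75/85]
  35 → USB stick 10 (new)  [load 35/85]
  15 → USB stick 4  [load 80/85]
10 USB sticks opened.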